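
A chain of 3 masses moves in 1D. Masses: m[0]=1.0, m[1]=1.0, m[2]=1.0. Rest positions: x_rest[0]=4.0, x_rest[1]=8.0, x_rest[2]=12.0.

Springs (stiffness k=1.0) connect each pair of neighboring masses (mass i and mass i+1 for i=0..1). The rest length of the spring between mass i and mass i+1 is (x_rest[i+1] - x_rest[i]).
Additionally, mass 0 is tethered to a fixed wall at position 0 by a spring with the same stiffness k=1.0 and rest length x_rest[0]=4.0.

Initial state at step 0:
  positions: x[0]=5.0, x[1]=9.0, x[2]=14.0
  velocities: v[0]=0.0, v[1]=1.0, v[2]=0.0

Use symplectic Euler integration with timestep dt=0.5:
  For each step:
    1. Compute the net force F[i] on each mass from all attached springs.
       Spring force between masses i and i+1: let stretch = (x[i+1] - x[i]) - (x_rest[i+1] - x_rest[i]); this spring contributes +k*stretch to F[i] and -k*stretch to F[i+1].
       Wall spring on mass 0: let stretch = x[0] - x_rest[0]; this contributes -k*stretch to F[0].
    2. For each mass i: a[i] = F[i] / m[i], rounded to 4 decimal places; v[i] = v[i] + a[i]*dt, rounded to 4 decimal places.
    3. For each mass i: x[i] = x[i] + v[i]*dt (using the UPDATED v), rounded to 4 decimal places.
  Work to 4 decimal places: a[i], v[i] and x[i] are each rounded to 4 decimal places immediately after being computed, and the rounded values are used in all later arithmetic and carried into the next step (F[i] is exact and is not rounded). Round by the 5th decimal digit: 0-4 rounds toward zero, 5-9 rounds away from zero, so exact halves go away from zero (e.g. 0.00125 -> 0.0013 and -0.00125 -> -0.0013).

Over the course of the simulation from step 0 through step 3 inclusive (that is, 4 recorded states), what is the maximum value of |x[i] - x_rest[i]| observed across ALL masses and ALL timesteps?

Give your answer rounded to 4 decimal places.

Step 0: x=[5.0000 9.0000 14.0000] v=[0.0000 1.0000 0.0000]
Step 1: x=[4.7500 9.7500 13.7500] v=[-0.5000 1.5000 -0.5000]
Step 2: x=[4.5625 10.2500 13.5000] v=[-0.3750 1.0000 -0.5000]
Step 3: x=[4.6563 10.1406 13.4375] v=[0.1875 -0.2188 -0.1250]
Max displacement = 2.2500

Answer: 2.2500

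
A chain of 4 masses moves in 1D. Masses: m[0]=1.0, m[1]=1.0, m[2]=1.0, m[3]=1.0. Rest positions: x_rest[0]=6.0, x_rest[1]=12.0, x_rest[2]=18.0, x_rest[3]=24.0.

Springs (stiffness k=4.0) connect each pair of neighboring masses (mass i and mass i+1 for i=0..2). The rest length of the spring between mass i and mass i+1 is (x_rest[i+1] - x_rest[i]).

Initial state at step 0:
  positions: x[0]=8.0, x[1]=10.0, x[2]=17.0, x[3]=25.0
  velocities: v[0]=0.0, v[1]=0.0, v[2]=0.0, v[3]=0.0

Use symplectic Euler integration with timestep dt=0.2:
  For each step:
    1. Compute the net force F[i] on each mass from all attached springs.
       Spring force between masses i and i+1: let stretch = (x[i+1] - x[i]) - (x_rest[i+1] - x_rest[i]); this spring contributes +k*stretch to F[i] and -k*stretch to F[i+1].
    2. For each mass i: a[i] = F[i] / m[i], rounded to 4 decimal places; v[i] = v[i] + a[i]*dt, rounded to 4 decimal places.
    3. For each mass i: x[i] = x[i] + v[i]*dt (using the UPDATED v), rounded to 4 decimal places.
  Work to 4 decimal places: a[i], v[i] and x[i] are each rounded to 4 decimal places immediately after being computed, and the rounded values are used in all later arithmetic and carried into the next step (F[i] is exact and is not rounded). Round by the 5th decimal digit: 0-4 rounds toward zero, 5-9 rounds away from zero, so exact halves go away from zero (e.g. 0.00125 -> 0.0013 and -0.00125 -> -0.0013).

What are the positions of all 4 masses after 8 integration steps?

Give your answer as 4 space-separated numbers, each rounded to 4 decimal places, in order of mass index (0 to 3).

Answer: 6.3006 11.0144 18.4796 24.2053

Derivation:
Step 0: x=[8.0000 10.0000 17.0000 25.0000] v=[0.0000 0.0000 0.0000 0.0000]
Step 1: x=[7.3600 10.8000 17.1600 24.6800] v=[-3.2000 4.0000 0.8000 -1.6000]
Step 2: x=[6.3104 12.0672 17.5056 24.1168] v=[-5.2480 6.3360 1.7280 -2.8160]
Step 3: x=[5.2219 13.2835 18.0388 23.4558] v=[-5.4426 6.0813 2.6662 -3.3050]
Step 4: x=[4.4632 13.9708 18.6779 22.8881] v=[-3.7933 3.4363 3.1956 -2.8386]
Step 5: x=[4.2658 13.8900 19.2375 22.6067] v=[-0.9872 -0.4041 2.7981 -1.4068]
Step 6: x=[4.6482 13.1249 19.4806 22.7463] v=[1.9122 -3.8255 1.2155 0.6978]
Step 7: x=[5.4269 12.0204 19.2293 23.3233] v=[3.8936 -5.5223 -1.2565 2.8852]
Step 8: x=[6.3006 11.0144 18.4796 24.2053] v=[4.3684 -5.0300 -3.7484 4.4100]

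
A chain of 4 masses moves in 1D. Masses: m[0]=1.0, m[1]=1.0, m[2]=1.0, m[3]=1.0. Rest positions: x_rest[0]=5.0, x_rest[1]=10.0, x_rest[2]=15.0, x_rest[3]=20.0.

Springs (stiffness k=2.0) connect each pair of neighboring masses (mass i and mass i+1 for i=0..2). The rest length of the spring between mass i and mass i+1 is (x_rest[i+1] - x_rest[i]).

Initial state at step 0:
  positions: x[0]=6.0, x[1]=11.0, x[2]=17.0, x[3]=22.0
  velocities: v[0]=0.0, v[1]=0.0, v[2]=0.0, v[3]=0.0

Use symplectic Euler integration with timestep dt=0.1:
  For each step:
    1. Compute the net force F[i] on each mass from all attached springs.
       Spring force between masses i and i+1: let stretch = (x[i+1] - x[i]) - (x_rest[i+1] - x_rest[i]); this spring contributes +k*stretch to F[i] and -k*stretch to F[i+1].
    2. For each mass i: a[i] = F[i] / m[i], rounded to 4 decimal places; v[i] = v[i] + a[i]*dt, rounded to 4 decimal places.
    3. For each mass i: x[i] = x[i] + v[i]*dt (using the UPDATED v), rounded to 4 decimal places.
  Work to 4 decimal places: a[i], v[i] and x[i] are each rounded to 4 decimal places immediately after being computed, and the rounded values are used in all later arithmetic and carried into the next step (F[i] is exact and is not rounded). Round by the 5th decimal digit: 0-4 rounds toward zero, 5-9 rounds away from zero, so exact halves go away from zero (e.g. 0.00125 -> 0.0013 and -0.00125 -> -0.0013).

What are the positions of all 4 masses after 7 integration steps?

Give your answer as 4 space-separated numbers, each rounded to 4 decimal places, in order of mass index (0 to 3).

Step 0: x=[6.0000 11.0000 17.0000 22.0000] v=[0.0000 0.0000 0.0000 0.0000]
Step 1: x=[6.0000 11.0200 16.9800 22.0000] v=[0.0000 0.2000 -0.2000 0.0000]
Step 2: x=[6.0004 11.0588 16.9412 21.9996] v=[0.0040 0.3880 -0.3880 -0.0040]
Step 3: x=[6.0020 11.1141 16.8859 21.9980] v=[0.0157 0.5528 -0.5528 -0.0157]
Step 4: x=[6.0058 11.1826 16.8174 21.9942] v=[0.0381 0.6847 -0.6847 -0.0381]
Step 5: x=[6.0132 11.2602 16.7398 21.9869] v=[0.0735 0.7763 -0.7763 -0.0735]
Step 6: x=[6.0255 11.3425 16.6575 21.9746] v=[0.1229 0.8228 -0.8228 -0.1229]
Step 7: x=[6.0441 11.4247 16.5753 21.9560] v=[0.1863 0.8224 -0.8224 -0.1863]

Answer: 6.0441 11.4247 16.5753 21.9560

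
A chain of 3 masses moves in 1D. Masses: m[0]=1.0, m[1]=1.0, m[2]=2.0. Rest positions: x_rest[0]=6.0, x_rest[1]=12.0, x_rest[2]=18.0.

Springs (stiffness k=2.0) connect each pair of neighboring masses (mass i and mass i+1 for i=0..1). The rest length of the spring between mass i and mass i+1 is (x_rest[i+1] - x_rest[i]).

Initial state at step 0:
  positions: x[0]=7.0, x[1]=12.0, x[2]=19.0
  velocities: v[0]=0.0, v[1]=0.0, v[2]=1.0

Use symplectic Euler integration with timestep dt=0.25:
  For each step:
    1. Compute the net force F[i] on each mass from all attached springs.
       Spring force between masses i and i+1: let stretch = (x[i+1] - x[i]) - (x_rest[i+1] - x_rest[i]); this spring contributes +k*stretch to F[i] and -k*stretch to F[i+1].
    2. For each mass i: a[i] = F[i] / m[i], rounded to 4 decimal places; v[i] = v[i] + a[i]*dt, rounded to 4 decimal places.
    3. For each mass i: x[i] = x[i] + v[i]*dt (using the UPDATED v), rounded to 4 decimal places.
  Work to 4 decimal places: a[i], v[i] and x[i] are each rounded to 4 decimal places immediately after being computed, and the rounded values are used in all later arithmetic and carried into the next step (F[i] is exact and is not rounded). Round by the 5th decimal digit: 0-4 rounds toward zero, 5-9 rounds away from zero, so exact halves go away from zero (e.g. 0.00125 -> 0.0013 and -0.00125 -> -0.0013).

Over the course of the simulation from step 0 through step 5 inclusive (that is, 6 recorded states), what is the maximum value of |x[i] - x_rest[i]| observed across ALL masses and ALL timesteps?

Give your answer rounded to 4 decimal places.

Answer: 1.9319

Derivation:
Step 0: x=[7.0000 12.0000 19.0000] v=[0.0000 0.0000 1.0000]
Step 1: x=[6.8750 12.2500 19.1875] v=[-0.5000 1.0000 0.7500]
Step 2: x=[6.6719 12.6953 19.3164] v=[-0.8125 1.7813 0.5156]
Step 3: x=[6.4717 13.2154 19.4065] v=[-0.8008 2.0802 0.3603]
Step 4: x=[6.3645 13.6664 19.4846] v=[-0.4290 1.8039 0.3125]
Step 5: x=[6.4200 13.9319 19.5741] v=[0.2220 1.0621 0.3580]
Max displacement = 1.9319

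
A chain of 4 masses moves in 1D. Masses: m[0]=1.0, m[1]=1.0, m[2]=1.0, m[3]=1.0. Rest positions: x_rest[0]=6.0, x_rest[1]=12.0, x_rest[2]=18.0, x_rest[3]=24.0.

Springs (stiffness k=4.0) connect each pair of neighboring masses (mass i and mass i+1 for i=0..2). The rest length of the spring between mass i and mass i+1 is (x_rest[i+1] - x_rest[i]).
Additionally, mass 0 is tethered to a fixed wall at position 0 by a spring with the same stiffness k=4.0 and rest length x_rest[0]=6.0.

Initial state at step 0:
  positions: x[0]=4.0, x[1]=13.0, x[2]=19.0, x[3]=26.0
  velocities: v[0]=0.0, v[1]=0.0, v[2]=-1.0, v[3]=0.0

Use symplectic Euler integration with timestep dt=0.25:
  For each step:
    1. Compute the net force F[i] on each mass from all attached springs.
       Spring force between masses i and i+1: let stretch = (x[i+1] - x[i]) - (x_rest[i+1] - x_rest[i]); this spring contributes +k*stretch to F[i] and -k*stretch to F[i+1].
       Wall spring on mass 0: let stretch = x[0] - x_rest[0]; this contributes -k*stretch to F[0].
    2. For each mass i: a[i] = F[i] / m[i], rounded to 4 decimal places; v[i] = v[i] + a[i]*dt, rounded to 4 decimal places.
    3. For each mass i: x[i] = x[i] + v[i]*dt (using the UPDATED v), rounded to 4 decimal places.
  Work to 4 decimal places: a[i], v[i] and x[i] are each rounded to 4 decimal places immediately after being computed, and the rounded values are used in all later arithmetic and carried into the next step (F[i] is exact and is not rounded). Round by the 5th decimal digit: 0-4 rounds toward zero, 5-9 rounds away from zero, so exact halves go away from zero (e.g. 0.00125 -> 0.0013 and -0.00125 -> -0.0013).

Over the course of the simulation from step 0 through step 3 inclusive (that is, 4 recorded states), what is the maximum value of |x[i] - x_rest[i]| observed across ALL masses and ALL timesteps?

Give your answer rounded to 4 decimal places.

Step 0: x=[4.0000 13.0000 19.0000 26.0000] v=[0.0000 0.0000 -1.0000 0.0000]
Step 1: x=[5.2500 12.2500 19.0000 25.7500] v=[5.0000 -3.0000 0.0000 -1.0000]
Step 2: x=[6.9375 11.4375 19.0000 25.3125] v=[6.7500 -3.2500 0.0000 -1.7500]
Step 3: x=[8.0156 11.3906 18.6875 24.7969] v=[4.3125 -0.1875 -1.2500 -2.0625]
Max displacement = 2.0156

Answer: 2.0156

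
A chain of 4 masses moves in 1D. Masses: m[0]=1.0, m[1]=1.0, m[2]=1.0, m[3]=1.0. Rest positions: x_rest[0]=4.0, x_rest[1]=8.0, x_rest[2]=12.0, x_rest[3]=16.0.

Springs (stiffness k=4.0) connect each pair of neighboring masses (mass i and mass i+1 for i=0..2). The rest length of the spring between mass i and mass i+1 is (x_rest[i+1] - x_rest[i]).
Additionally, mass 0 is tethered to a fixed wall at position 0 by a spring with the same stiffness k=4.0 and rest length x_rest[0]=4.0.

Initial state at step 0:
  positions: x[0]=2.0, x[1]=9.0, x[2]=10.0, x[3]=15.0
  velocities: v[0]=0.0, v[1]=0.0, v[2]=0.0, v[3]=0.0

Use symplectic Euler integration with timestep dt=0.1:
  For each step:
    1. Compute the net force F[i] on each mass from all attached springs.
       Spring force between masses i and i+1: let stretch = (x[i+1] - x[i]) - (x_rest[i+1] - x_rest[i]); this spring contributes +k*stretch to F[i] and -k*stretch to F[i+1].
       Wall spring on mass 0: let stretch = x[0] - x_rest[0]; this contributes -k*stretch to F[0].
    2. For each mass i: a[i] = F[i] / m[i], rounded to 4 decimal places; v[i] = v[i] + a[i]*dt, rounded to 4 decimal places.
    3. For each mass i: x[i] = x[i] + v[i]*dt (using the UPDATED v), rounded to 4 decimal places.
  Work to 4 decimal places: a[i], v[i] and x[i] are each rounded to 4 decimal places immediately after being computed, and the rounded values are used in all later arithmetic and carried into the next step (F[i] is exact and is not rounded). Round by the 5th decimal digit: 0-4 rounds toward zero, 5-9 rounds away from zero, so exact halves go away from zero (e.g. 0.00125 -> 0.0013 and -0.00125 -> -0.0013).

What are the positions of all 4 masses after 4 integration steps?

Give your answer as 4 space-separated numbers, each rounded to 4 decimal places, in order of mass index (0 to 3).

Step 0: x=[2.0000 9.0000 10.0000 15.0000] v=[0.0000 0.0000 0.0000 0.0000]
Step 1: x=[2.2000 8.7600 10.1600 14.9600] v=[2.0000 -2.4000 1.6000 -0.4000]
Step 2: x=[2.5744 8.3136 10.4560 14.8880] v=[3.7440 -4.4640 2.9600 -0.7200]
Step 3: x=[3.0754 7.7233 10.8436 14.7987] v=[5.0099 -5.9027 3.8758 -0.8928]
Step 4: x=[3.6393 7.0719 11.2646 14.7112] v=[5.6389 -6.5137 4.2097 -0.8748]

Answer: 3.6393 7.0719 11.2646 14.7112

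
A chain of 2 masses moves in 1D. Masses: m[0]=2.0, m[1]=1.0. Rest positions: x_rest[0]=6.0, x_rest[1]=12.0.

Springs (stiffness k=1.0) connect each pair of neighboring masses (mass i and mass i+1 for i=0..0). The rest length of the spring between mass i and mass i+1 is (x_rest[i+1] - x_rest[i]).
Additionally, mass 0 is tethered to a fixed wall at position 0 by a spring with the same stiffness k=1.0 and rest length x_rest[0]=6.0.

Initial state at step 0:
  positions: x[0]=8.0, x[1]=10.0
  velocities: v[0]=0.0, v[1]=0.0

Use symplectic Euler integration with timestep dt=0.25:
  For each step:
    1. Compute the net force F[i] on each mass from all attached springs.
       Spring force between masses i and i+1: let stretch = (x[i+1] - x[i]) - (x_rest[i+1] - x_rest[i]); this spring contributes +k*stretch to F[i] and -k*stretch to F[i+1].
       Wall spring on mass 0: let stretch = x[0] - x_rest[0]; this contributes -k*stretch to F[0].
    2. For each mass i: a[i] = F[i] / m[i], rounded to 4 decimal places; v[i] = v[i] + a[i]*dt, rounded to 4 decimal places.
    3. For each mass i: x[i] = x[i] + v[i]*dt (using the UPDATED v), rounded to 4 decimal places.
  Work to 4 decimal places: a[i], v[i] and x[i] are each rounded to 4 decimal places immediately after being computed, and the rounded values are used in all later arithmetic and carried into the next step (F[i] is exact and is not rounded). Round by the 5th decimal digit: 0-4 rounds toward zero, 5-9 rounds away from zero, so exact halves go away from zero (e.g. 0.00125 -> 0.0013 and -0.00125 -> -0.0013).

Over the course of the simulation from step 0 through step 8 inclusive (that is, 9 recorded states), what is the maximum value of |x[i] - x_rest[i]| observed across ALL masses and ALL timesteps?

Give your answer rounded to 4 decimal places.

Answer: 2.4659

Derivation:
Step 0: x=[8.0000 10.0000] v=[0.0000 0.0000]
Step 1: x=[7.8125 10.2500] v=[-0.7500 1.0000]
Step 2: x=[7.4570 10.7227] v=[-1.4219 1.8906]
Step 3: x=[6.9706 11.3663] v=[-1.9458 2.5742]
Step 4: x=[6.4037 12.1101] v=[-2.2677 2.9753]
Step 5: x=[5.8150 12.8723] v=[-2.3549 3.0487]
Step 6: x=[5.2651 13.5684] v=[-2.1996 2.7844]
Step 7: x=[4.8102 14.1206] v=[-1.8198 2.2086]
Step 8: x=[4.4959 14.4659] v=[-1.2573 1.3810]
Max displacement = 2.4659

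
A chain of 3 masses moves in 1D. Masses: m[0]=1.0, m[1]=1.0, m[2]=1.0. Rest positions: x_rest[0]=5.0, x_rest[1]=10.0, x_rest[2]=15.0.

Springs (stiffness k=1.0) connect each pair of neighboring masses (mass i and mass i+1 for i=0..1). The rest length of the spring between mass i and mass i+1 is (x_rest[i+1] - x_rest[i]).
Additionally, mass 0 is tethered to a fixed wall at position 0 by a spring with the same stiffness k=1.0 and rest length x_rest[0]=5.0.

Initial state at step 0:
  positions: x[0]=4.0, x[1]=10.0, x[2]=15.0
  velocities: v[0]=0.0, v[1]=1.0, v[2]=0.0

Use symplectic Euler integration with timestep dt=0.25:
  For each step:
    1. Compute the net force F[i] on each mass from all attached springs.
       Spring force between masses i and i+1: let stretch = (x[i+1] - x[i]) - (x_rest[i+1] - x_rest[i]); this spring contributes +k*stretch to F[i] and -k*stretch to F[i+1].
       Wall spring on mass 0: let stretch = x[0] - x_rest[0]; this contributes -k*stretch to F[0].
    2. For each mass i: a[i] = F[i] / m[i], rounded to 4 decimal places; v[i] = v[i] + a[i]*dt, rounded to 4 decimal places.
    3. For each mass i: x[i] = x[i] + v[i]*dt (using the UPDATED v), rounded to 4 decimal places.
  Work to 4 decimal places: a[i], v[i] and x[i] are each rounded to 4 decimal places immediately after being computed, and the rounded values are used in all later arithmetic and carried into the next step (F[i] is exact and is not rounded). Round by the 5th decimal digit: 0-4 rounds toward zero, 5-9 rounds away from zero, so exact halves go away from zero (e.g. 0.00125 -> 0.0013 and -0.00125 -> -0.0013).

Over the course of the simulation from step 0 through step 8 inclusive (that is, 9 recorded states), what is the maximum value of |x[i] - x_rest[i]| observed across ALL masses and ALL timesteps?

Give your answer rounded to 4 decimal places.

Answer: 1.2674

Derivation:
Step 0: x=[4.0000 10.0000 15.0000] v=[0.0000 1.0000 0.0000]
Step 1: x=[4.1250 10.1875 15.0000] v=[0.5000 0.7500 0.0000]
Step 2: x=[4.3711 10.2969 15.0117] v=[0.9844 0.4375 0.0469]
Step 3: x=[4.7144 10.3306 15.0413] v=[1.3731 0.1348 0.1182]
Step 4: x=[5.1141 10.3077 15.0889] v=[1.5986 -0.0916 0.1905]
Step 5: x=[5.5187 10.2590 15.1502] v=[1.6185 -0.1947 0.2452]
Step 6: x=[5.8747 10.2198 15.2183] v=[1.4239 -0.1570 0.2724]
Step 7: x=[6.1351 10.2214 15.2865] v=[1.0415 0.0064 0.2728]
Step 8: x=[6.2674 10.2842 15.3506] v=[0.5293 0.2511 0.2565]
Max displacement = 1.2674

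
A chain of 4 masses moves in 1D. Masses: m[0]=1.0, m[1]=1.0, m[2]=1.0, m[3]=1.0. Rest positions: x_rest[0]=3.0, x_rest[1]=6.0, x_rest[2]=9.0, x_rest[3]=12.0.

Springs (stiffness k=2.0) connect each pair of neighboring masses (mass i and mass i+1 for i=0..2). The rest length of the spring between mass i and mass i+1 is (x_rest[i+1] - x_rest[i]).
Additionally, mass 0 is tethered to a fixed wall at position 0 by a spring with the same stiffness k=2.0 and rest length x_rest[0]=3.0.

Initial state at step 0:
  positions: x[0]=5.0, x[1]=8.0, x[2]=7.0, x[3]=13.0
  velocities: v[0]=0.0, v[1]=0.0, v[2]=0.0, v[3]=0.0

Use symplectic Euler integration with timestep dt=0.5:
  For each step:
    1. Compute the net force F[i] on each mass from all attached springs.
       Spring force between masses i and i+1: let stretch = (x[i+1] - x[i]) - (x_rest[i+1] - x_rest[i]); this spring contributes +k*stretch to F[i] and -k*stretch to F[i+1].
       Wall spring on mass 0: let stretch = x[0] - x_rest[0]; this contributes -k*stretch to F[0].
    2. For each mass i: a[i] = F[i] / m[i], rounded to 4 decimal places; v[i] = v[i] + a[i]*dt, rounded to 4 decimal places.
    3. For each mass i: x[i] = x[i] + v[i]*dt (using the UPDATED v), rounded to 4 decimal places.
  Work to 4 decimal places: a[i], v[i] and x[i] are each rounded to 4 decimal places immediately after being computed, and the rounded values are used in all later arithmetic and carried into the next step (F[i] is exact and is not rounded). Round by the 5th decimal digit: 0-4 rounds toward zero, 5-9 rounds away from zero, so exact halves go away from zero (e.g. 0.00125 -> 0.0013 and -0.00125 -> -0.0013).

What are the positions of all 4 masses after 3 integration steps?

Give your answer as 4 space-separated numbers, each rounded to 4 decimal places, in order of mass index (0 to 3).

Step 0: x=[5.0000 8.0000 7.0000 13.0000] v=[0.0000 0.0000 0.0000 0.0000]
Step 1: x=[4.0000 6.0000 10.5000 11.5000] v=[-2.0000 -4.0000 7.0000 -3.0000]
Step 2: x=[2.0000 5.2500 12.2500 11.0000] v=[-4.0000 -1.5000 3.5000 -1.0000]
Step 3: x=[0.6250 6.3750 9.8750 12.6250] v=[-2.7500 2.2500 -4.7500 3.2500]

Answer: 0.6250 6.3750 9.8750 12.6250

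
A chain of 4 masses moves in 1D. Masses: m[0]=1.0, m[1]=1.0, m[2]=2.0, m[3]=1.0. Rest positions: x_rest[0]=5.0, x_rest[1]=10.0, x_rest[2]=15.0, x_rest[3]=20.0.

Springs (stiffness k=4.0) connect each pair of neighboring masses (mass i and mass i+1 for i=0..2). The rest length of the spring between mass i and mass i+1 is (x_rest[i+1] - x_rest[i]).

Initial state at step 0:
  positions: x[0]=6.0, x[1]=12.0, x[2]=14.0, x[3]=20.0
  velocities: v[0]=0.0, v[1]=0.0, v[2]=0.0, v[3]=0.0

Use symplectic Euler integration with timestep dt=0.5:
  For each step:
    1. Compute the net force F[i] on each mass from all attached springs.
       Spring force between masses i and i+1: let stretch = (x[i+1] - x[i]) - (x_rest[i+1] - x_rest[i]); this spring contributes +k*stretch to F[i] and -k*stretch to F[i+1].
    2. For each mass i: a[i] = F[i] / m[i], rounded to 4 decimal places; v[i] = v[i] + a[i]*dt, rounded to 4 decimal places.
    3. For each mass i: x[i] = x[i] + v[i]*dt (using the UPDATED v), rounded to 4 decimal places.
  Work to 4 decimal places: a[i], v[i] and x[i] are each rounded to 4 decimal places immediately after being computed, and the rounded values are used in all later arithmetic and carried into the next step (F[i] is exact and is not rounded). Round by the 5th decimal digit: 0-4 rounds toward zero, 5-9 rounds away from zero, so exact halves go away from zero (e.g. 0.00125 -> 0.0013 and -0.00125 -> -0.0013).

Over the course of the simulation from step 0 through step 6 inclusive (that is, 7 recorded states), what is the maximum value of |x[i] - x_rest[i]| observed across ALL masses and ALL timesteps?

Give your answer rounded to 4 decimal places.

Step 0: x=[6.0000 12.0000 14.0000 20.0000] v=[0.0000 0.0000 0.0000 0.0000]
Step 1: x=[7.0000 8.0000 16.0000 19.0000] v=[2.0000 -8.0000 4.0000 -2.0000]
Step 2: x=[4.0000 11.0000 15.5000 20.0000] v=[-6.0000 6.0000 -1.0000 2.0000]
Step 3: x=[3.0000 11.5000 15.0000 21.5000] v=[-2.0000 1.0000 -1.0000 3.0000]
Step 4: x=[5.5000 7.0000 16.0000 21.5000] v=[5.0000 -9.0000 2.0000 0.0000]
Step 5: x=[4.5000 10.0000 15.2500 21.0000] v=[-2.0000 6.0000 -1.5000 -1.0000]
Step 6: x=[4.0000 12.7500 14.7500 19.7500] v=[-1.0000 5.5000 -1.0000 -2.5000]
Max displacement = 3.0000

Answer: 3.0000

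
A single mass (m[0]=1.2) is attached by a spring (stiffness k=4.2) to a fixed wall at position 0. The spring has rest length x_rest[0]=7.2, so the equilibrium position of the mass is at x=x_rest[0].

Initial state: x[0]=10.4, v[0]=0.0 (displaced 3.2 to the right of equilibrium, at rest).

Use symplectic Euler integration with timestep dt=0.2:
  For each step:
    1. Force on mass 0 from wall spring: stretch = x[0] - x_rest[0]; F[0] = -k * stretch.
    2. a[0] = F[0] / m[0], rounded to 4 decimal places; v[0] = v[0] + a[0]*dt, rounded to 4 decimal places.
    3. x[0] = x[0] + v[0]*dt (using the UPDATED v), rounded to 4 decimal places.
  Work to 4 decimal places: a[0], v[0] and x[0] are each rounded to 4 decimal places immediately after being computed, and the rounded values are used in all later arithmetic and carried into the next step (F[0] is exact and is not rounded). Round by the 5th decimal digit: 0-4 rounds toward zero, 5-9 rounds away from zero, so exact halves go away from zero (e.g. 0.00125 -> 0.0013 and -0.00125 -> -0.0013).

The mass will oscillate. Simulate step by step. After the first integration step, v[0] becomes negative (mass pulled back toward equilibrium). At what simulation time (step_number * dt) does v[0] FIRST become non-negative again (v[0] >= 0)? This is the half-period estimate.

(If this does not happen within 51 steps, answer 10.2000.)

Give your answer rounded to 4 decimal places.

Step 0: x=[10.4000] v=[0.0000]
Step 1: x=[9.9520] v=[-2.2400]
Step 2: x=[9.1187] v=[-4.1664]
Step 3: x=[8.0168] v=[-5.5095]
Step 4: x=[6.8005] v=[-6.0813]
Step 5: x=[5.6402] v=[-5.8016]
Step 6: x=[4.6983] v=[-4.7097]
Step 7: x=[4.1066] v=[-2.9585]
Step 8: x=[3.9480] v=[-0.7931]
Step 9: x=[4.2447] v=[1.4833]
First v>=0 after going negative at step 9, time=1.8000

Answer: 1.8000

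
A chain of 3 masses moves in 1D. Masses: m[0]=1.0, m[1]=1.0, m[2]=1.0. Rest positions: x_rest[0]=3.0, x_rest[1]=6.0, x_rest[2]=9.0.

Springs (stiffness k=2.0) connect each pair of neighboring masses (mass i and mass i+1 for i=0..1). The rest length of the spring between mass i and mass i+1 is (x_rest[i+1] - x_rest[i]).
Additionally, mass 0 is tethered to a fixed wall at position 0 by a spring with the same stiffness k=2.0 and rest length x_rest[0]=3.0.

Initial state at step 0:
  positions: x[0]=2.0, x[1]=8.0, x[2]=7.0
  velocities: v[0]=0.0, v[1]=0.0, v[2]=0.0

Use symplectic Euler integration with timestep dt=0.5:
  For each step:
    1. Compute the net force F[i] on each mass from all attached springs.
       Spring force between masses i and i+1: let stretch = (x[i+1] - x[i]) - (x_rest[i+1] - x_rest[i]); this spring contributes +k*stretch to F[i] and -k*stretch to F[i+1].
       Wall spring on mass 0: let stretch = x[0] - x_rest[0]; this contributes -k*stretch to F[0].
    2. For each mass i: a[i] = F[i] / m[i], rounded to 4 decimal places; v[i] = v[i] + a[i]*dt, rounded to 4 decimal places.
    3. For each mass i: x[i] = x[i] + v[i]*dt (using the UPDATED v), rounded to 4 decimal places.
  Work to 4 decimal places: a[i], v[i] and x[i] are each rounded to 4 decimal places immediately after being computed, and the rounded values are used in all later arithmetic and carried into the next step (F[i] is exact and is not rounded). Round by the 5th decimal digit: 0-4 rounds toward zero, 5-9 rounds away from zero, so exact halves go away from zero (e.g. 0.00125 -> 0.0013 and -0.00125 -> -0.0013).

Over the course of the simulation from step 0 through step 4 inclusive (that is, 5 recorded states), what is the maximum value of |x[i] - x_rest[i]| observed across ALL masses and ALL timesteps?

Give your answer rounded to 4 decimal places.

Step 0: x=[2.0000 8.0000 7.0000] v=[0.0000 0.0000 0.0000]
Step 1: x=[4.0000 4.5000 9.0000] v=[4.0000 -7.0000 4.0000]
Step 2: x=[4.2500 3.0000 10.2500] v=[0.5000 -3.0000 2.5000]
Step 3: x=[1.7500 5.7500 9.3750] v=[-5.0000 5.5000 -1.7500]
Step 4: x=[0.3750 8.3125 8.1875] v=[-2.7500 5.1250 -2.3750]
Max displacement = 3.0000

Answer: 3.0000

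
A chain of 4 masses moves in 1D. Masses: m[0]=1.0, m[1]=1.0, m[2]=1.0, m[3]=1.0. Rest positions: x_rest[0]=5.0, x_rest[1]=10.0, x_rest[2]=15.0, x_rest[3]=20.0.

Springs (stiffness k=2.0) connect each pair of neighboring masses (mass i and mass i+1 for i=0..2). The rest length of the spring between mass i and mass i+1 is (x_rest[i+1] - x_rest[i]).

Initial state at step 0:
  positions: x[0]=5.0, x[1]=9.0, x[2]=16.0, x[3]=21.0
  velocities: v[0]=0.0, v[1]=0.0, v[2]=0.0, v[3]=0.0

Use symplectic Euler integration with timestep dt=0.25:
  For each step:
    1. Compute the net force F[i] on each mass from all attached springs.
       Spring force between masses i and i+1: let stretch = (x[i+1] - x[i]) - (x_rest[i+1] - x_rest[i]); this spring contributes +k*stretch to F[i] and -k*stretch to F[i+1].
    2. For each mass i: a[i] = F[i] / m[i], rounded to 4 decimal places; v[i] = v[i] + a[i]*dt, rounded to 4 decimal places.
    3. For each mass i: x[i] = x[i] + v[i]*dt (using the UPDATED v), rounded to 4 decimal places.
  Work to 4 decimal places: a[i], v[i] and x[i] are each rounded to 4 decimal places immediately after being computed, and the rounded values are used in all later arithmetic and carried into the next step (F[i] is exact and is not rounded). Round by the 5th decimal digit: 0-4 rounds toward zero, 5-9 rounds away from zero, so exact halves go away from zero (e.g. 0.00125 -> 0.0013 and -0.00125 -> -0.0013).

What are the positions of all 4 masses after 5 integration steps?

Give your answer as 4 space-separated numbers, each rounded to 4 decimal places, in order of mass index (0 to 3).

Step 0: x=[5.0000 9.0000 16.0000 21.0000] v=[0.0000 0.0000 0.0000 0.0000]
Step 1: x=[4.8750 9.3750 15.7500 21.0000] v=[-0.5000 1.5000 -1.0000 0.0000]
Step 2: x=[4.6875 9.9844 15.3594 20.9688] v=[-0.7500 2.4375 -1.5625 -0.1250]
Step 3: x=[4.5371 10.6036 14.9981 20.8614] v=[-0.6016 2.4766 -1.4453 -0.4297]
Step 4: x=[4.5200 11.0138 14.8204 20.6461] v=[-0.0684 1.6406 -0.7109 -0.8614]
Step 5: x=[4.6896 11.0881 14.8951 20.3275] v=[0.6785 0.2970 0.2987 -1.2743]

Answer: 4.6896 11.0881 14.8951 20.3275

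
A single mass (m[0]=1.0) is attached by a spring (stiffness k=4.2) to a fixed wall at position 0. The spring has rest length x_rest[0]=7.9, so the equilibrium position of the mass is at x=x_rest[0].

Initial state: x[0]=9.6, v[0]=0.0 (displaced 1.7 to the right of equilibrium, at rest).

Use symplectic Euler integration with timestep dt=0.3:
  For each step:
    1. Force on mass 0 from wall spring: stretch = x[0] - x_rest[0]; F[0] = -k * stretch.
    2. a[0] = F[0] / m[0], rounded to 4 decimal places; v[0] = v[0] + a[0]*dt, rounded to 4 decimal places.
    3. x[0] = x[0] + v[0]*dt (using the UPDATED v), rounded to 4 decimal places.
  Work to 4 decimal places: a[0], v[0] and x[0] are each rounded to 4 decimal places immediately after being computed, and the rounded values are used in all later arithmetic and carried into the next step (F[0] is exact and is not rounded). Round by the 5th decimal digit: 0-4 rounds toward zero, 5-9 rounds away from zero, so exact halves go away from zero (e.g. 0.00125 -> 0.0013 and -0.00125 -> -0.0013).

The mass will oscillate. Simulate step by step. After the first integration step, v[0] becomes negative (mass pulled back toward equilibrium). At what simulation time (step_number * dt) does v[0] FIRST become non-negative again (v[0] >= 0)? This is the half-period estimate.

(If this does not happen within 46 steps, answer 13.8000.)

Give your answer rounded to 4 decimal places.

Answer: 1.8000

Derivation:
Step 0: x=[9.6000] v=[0.0000]
Step 1: x=[8.9574] v=[-2.1420]
Step 2: x=[7.9151] v=[-3.4743]
Step 3: x=[6.8671] v=[-3.4933]
Step 4: x=[6.2096] v=[-2.1918]
Step 5: x=[6.1910] v=[-0.0619]
Step 6: x=[6.8184] v=[2.0914]
First v>=0 after going negative at step 6, time=1.8000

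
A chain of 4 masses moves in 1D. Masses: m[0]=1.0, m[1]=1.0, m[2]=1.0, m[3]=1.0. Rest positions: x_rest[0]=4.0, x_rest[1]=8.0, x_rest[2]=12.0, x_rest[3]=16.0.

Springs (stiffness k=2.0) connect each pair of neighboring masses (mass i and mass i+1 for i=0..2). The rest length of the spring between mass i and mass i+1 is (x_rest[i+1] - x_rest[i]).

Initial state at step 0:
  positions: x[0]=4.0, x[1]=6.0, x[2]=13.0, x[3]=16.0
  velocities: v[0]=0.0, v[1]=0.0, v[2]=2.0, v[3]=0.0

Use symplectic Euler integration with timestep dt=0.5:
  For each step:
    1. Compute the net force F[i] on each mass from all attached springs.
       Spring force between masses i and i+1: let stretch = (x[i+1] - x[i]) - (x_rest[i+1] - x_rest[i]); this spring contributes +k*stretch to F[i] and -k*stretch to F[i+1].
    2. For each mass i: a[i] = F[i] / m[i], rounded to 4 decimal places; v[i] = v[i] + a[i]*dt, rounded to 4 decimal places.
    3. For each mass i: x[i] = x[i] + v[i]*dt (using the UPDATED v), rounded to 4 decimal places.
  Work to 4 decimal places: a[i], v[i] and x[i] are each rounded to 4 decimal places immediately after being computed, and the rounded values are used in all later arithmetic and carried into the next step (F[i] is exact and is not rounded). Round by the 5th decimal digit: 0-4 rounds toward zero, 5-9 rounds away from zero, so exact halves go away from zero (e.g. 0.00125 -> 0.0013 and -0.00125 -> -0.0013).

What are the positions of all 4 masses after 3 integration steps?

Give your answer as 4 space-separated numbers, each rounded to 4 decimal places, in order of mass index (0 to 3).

Answer: 4.1250 8.6250 12.8750 16.3750

Derivation:
Step 0: x=[4.0000 6.0000 13.0000 16.0000] v=[0.0000 0.0000 2.0000 0.0000]
Step 1: x=[3.0000 8.5000 12.0000 16.5000] v=[-2.0000 5.0000 -2.0000 1.0000]
Step 2: x=[2.7500 10.0000 11.5000 16.7500] v=[-0.5000 3.0000 -1.0000 0.5000]
Step 3: x=[4.1250 8.6250 12.8750 16.3750] v=[2.7500 -2.7500 2.7500 -0.7500]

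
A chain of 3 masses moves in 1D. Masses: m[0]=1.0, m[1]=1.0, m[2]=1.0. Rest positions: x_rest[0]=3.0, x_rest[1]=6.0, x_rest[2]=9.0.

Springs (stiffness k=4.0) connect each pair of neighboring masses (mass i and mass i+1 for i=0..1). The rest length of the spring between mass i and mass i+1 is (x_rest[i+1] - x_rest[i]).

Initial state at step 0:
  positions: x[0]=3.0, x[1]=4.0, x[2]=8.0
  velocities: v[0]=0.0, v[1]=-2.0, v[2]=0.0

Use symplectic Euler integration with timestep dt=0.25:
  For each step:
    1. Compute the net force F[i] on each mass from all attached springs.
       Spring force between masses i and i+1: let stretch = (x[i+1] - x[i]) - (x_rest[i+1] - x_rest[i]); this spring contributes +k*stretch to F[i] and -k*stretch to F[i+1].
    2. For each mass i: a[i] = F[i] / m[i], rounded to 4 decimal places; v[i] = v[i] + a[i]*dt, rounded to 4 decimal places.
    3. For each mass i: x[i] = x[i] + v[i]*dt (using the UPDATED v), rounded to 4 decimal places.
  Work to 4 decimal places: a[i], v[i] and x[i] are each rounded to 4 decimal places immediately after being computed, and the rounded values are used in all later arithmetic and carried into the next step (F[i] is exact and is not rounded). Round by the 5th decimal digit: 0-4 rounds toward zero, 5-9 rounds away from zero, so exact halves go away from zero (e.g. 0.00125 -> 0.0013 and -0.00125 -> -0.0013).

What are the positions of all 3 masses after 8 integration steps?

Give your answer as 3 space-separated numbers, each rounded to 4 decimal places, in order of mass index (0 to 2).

Answer: 0.7548 3.0724 7.1729

Derivation:
Step 0: x=[3.0000 4.0000 8.0000] v=[0.0000 -2.0000 0.0000]
Step 1: x=[2.5000 4.2500 7.7500] v=[-2.0000 1.0000 -1.0000]
Step 2: x=[1.6875 4.9375 7.3750] v=[-3.2500 2.7500 -1.5000]
Step 3: x=[0.9375 5.4219 7.1406] v=[-3.0000 1.9375 -0.9375]
Step 4: x=[0.5586 5.2149 7.2266] v=[-1.5156 -0.8282 0.3438]
Step 5: x=[0.5938 4.3467 7.5596] v=[0.1407 -3.4728 1.3321]
Step 6: x=[0.8172 3.3435 7.8394] v=[0.8936 -4.0128 1.1192]
Step 7: x=[0.9222 2.8327 7.7452] v=[0.4199 -2.0432 -0.3767]
Step 8: x=[0.7548 3.0724 7.1729] v=[-0.6696 0.9588 -2.2892]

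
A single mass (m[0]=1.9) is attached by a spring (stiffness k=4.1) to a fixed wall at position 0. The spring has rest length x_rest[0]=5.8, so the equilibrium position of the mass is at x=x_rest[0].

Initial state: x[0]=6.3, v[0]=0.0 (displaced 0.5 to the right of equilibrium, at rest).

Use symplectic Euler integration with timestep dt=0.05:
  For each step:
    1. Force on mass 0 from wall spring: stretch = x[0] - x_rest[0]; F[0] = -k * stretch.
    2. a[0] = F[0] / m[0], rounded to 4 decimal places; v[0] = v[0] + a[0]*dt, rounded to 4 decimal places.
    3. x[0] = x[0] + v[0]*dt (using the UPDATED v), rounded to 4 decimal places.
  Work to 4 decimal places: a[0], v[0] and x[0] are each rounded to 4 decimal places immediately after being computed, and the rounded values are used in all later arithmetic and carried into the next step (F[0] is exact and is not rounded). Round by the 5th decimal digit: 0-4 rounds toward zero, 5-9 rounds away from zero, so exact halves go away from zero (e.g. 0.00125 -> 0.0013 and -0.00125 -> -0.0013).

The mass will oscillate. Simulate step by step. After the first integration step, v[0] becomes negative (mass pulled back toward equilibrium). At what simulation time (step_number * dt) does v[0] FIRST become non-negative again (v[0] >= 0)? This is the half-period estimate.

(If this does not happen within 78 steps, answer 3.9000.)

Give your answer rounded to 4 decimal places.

Step 0: x=[6.3000] v=[0.0000]
Step 1: x=[6.2973] v=[-0.0539]
Step 2: x=[6.2919] v=[-0.1076]
Step 3: x=[6.2839] v=[-0.1607]
Step 4: x=[6.2733] v=[-0.2129]
Step 5: x=[6.2601] v=[-0.2640]
Step 6: x=[6.2444] v=[-0.3136]
Step 7: x=[6.2263] v=[-0.3616]
Step 8: x=[6.2059] v=[-0.4076]
Step 9: x=[6.1833] v=[-0.4514]
Step 10: x=[6.1587] v=[-0.4928]
Step 11: x=[6.1321] v=[-0.5315]
Step 12: x=[6.1037] v=[-0.5673]
Step 13: x=[6.0737] v=[-0.6001]
Step 14: x=[6.0422] v=[-0.6296]
Step 15: x=[6.0094] v=[-0.6557]
Step 16: x=[5.9755] v=[-0.6783]
Step 17: x=[5.9406] v=[-0.6972]
Step 18: x=[5.9050] v=[-0.7124]
Step 19: x=[5.8688] v=[-0.7237]
Step 20: x=[5.8322] v=[-0.7311]
Step 21: x=[5.7955] v=[-0.7346]
Step 22: x=[5.7588] v=[-0.7341]
Step 23: x=[5.7223] v=[-0.7297]
Step 24: x=[5.6862] v=[-0.7213]
Step 25: x=[5.6508] v=[-0.7090]
Step 26: x=[5.6162] v=[-0.6929]
Step 27: x=[5.5825] v=[-0.6731]
Step 28: x=[5.5500] v=[-0.6496]
Step 29: x=[5.5189] v=[-0.6226]
Step 30: x=[5.4893] v=[-0.5923]
Step 31: x=[5.4614] v=[-0.5588]
Step 32: x=[5.4353] v=[-0.5223]
Step 33: x=[5.4112] v=[-0.4830]
Step 34: x=[5.3891] v=[-0.4411]
Step 35: x=[5.3693] v=[-0.3968]
Step 36: x=[5.3518] v=[-0.3503]
Step 37: x=[5.3367] v=[-0.3019]
Step 38: x=[5.3241] v=[-0.2519]
Step 39: x=[5.3141] v=[-0.2006]
Step 40: x=[5.3067] v=[-0.1482]
Step 41: x=[5.3020] v=[-0.0950]
Step 42: x=[5.2999] v=[-0.0413]
Step 43: x=[5.3005] v=[0.0127]
First v>=0 after going negative at step 43, time=2.1500

Answer: 2.1500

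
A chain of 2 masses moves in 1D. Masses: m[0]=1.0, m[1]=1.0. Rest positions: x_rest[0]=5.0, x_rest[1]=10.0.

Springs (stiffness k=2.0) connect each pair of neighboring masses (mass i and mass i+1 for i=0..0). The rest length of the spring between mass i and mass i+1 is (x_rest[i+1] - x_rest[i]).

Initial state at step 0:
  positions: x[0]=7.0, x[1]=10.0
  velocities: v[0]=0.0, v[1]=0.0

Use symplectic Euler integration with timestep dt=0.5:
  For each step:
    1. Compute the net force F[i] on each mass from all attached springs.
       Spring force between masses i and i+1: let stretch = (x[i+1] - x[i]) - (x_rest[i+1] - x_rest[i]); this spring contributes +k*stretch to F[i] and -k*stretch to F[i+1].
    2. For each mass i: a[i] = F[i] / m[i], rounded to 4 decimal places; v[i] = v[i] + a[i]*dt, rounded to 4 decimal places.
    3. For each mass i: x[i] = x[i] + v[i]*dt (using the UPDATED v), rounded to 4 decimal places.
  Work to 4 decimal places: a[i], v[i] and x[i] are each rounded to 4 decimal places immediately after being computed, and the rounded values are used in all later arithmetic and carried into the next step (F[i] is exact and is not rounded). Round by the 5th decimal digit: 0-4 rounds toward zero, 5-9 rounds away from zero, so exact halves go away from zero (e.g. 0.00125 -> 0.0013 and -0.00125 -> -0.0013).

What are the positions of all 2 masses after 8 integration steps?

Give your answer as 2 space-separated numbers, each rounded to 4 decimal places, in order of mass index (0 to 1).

Step 0: x=[7.0000 10.0000] v=[0.0000 0.0000]
Step 1: x=[6.0000 11.0000] v=[-2.0000 2.0000]
Step 2: x=[5.0000 12.0000] v=[-2.0000 2.0000]
Step 3: x=[5.0000 12.0000] v=[0.0000 0.0000]
Step 4: x=[6.0000 11.0000] v=[2.0000 -2.0000]
Step 5: x=[7.0000 10.0000] v=[2.0000 -2.0000]
Step 6: x=[7.0000 10.0000] v=[0.0000 0.0000]
Step 7: x=[6.0000 11.0000] v=[-2.0000 2.0000]
Step 8: x=[5.0000 12.0000] v=[-2.0000 2.0000]

Answer: 5.0000 12.0000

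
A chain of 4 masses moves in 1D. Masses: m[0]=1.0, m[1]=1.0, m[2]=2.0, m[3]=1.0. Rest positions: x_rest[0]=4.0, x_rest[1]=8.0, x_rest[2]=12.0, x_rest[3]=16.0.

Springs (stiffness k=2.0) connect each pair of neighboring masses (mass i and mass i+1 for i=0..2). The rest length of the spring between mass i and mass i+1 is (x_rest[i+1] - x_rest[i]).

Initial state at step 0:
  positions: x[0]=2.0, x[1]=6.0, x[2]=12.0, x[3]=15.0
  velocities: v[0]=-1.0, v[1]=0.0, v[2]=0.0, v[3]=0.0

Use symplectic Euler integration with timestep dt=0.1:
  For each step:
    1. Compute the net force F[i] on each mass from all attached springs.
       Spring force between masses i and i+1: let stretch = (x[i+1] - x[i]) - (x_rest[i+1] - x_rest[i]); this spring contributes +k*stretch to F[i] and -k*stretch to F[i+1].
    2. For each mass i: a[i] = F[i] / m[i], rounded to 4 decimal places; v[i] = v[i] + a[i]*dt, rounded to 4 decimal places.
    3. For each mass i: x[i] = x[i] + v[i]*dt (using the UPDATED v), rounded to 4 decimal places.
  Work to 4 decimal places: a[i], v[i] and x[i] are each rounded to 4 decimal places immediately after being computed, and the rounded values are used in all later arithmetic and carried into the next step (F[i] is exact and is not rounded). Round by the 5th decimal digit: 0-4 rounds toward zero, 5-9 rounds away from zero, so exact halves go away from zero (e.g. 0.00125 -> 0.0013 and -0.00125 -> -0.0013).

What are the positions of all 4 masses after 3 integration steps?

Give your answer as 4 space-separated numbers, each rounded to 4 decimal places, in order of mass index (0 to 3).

Answer: 1.7119 6.2213 11.8259 15.1150

Derivation:
Step 0: x=[2.0000 6.0000 12.0000 15.0000] v=[-1.0000 0.0000 0.0000 0.0000]
Step 1: x=[1.9000 6.0400 11.9700 15.0200] v=[-1.0000 0.4000 -0.3000 0.2000]
Step 2: x=[1.8028 6.1158 11.9112 15.0590] v=[-0.9720 0.7580 -0.5880 0.3900]
Step 3: x=[1.7119 6.2213 11.8259 15.1150] v=[-0.9094 1.0545 -0.8528 0.5604]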